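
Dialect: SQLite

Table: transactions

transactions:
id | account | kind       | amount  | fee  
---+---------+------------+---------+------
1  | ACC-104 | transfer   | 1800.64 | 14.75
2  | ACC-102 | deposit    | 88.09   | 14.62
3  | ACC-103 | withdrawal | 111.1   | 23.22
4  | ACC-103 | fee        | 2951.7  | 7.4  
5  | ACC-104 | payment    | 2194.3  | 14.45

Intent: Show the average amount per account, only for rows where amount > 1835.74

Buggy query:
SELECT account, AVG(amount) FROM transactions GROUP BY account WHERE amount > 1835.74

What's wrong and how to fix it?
Bug: Row-level WHERE must come before GROUP BY in the clause order

Fix: Move the WHERE clause before GROUP BY

Corrected query:
SELECT account, AVG(amount) FROM transactions WHERE amount > 1835.74 GROUP BY account

Result:
account | AVG(amount)
--------+------------
ACC-103 | 2951.7     
ACC-104 | 2194.3     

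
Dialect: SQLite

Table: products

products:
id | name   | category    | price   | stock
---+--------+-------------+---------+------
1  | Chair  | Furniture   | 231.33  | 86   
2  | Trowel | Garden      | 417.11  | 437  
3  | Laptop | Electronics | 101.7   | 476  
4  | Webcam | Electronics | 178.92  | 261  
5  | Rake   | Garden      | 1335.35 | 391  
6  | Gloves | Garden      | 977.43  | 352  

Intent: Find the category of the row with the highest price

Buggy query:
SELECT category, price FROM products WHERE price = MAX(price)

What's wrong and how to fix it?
Bug: WHERE is evaluated per row; an aggregate over the whole table isn't defined there

Fix: Use a subquery: WHERE price = (SELECT MAX(price) FROM products)

Corrected query:
SELECT category, price FROM products WHERE price = (SELECT MAX(price) FROM products)

Result:
category | price  
---------+--------
Garden   | 1335.35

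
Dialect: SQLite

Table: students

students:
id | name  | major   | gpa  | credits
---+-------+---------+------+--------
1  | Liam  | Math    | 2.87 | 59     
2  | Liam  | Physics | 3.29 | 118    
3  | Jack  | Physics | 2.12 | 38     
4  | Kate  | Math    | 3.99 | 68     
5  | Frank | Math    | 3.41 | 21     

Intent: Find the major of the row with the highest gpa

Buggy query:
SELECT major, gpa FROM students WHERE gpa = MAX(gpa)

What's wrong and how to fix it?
Bug: MAX(gpa) is an aggregate and cannot be used directly in WHERE

Fix: Wrap MAX in a scalar subquery so WHERE compares against a single value

Corrected query:
SELECT major, gpa FROM students WHERE gpa = (SELECT MAX(gpa) FROM students)

Result:
major | gpa 
------+-----
Math  | 3.99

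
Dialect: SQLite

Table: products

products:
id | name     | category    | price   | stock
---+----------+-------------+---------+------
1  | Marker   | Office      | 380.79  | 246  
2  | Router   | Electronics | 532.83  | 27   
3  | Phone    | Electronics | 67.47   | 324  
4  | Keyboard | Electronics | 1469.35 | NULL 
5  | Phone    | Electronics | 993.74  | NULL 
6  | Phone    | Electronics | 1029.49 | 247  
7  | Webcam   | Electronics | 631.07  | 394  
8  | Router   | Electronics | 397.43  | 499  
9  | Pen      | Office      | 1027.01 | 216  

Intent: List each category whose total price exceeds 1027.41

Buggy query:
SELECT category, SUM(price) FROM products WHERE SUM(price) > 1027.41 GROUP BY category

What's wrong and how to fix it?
Bug: Aggregate functions cannot appear in a WHERE clause

Fix: Move the aggregate condition to a HAVING clause

Corrected query:
SELECT category, SUM(price) FROM products GROUP BY category HAVING SUM(price) > 1027.41

Result:
category    | SUM(price)
------------+-----------
Electronics | 5121.38   
Office      | 1407.8    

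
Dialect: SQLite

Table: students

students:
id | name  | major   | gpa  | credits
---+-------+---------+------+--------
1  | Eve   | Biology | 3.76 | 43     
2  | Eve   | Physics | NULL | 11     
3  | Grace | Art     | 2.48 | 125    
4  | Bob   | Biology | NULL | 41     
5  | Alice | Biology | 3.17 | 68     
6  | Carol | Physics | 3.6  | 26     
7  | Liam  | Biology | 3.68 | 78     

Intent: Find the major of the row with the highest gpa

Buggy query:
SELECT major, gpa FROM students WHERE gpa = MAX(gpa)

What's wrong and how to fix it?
Bug: MAX(gpa) is an aggregate and cannot be used directly in WHERE

Fix: Wrap MAX in a scalar subquery so WHERE compares against a single value

Corrected query:
SELECT major, gpa FROM students WHERE gpa = (SELECT MAX(gpa) FROM students)

Result:
major   | gpa 
--------+-----
Biology | 3.76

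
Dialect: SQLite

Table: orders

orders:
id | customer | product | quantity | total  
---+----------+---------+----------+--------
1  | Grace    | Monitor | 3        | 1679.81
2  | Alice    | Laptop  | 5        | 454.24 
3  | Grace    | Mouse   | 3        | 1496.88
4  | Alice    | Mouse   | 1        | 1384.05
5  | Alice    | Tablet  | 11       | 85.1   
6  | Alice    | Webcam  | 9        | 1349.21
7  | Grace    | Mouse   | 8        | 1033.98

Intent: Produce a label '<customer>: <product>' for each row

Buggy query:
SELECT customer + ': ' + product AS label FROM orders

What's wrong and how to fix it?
Bug: '+' is numeric addition; on text columns SQLite converts them to 0 instead of concatenating

Fix: Use the || operator for string concatenation

Corrected query:
SELECT customer || ': ' || product AS label FROM orders

Result:
label         
--------------
Grace: Monitor
Alice: Laptop 
Grace: Mouse  
Alice: Mouse  
Alice: Tablet 
Alice: Webcam 
Grace: Mouse  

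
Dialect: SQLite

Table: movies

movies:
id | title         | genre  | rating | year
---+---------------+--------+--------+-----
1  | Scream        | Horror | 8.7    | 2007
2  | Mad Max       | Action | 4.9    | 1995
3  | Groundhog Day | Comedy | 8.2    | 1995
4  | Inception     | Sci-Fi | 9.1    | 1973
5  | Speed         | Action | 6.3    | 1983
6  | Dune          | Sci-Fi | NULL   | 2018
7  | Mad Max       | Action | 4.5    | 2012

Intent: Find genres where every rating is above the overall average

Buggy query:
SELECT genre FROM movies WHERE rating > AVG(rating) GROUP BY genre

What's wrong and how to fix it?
Bug: WHERE evaluates per row before aggregation, so AVG() is unavailable

Fix: Compute the overall average in a scalar subquery and compare each group's MIN against it in HAVING

Corrected query:
SELECT genre FROM movies GROUP BY genre HAVING MIN(rating) > (SELECT AVG(rating) FROM movies)

Result:
genre 
------
Comedy
Horror
Sci-Fi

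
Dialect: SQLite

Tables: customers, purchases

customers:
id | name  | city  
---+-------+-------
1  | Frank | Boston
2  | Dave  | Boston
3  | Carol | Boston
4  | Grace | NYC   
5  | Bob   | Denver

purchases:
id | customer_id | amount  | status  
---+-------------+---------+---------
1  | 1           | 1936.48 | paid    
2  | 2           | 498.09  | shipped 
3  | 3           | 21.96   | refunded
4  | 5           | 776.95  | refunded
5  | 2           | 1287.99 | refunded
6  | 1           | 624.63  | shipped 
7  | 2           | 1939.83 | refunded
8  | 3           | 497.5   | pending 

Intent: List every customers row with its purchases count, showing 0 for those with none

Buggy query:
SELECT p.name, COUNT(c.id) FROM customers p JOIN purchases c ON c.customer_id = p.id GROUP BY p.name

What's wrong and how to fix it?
Bug: An inner join excludes parents with zero children

Fix: Switch to LEFT JOIN to retain unmatched parent rows

Corrected query:
SELECT p.name, COUNT(c.id) FROM customers p LEFT JOIN purchases c ON c.customer_id = p.id GROUP BY p.name

Result:
name  | COUNT(c.id)
------+------------
Bob   | 1          
Carol | 2          
Dave  | 3          
Frank | 2          
Grace | 0          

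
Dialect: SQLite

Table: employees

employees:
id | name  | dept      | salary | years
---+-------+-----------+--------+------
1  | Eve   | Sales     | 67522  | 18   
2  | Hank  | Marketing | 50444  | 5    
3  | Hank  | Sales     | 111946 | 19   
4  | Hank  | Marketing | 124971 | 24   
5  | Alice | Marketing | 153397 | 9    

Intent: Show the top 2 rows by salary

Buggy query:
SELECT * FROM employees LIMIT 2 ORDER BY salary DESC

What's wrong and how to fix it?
Bug: LIMIT must come after ORDER BY

Fix: Swap the clauses: ORDER BY first, then LIMIT

Corrected query:
SELECT * FROM employees ORDER BY salary DESC LIMIT 2

Result:
id | name  | dept      | salary | years
---+-------+-----------+--------+------
5  | Alice | Marketing | 153397 | 9    
4  | Hank  | Marketing | 124971 | 24   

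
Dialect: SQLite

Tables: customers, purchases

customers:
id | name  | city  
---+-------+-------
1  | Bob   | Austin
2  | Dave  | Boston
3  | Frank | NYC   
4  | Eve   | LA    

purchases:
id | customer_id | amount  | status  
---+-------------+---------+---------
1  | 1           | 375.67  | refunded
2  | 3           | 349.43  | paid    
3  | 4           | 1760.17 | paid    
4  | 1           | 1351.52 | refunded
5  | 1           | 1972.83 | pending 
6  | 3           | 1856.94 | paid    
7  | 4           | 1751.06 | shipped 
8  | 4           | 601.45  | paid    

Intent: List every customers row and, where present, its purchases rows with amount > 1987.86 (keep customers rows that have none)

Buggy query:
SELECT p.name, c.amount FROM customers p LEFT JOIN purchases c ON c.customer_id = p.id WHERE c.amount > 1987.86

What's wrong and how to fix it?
Bug: A WHERE condition on the right-hand table after LEFT JOIN drops unmatched parents

Fix: Move the right-table condition into the ON clause so unmatched parents are kept

Corrected query:
SELECT p.name, c.amount FROM customers p LEFT JOIN purchases c ON c.customer_id = p.id AND c.amount > 1987.86

Result:
name  | amount
------+-------
Bob   | NULL  
Dave  | NULL  
Frank | NULL  
Eve   | NULL  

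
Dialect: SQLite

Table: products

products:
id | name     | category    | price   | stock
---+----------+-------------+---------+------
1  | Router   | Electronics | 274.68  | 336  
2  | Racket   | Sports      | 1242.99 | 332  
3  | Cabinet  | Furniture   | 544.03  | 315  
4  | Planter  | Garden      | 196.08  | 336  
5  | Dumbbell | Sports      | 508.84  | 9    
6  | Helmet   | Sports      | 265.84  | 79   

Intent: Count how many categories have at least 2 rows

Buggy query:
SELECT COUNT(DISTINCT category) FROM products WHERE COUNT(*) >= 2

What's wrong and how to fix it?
Bug: WHERE filters individual rows, not groups, so a group-level COUNT is invalid there

Fix: Use a subquery that GROUPs and filters with HAVING, then count its rows

Corrected query:
SELECT COUNT(*) FROM (SELECT category FROM products GROUP BY category HAVING COUNT(*) >= 2)

Result:
COUNT(*)
--------
1       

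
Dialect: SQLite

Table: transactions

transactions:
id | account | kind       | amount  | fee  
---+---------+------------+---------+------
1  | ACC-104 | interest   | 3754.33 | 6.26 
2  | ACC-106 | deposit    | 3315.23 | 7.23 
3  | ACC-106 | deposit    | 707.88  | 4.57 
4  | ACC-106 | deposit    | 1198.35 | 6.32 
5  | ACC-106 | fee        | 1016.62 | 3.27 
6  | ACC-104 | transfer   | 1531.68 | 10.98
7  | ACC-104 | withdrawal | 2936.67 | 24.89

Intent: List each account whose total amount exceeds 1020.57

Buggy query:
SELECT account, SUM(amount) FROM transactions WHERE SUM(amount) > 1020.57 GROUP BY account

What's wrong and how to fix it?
Bug: WHERE runs before GROUP BY, so aggregates aren't available there

Fix: Move the aggregate condition to a HAVING clause

Corrected query:
SELECT account, SUM(amount) FROM transactions GROUP BY account HAVING SUM(amount) > 1020.57

Result:
account | SUM(amount)
--------+------------
ACC-104 | 8222.68    
ACC-106 | 6238.08    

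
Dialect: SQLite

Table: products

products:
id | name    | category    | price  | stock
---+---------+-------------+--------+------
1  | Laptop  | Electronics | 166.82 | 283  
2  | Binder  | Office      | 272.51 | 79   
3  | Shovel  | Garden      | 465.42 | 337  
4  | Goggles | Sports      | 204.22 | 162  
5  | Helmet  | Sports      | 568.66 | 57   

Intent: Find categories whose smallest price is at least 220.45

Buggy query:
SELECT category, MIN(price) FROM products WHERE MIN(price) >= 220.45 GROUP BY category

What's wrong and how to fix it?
Bug: MIN() in WHERE is a misuse of aggregate

Fix: Replace WHERE with HAVING after the GROUP BY

Corrected query:
SELECT category, MIN(price) FROM products GROUP BY category HAVING MIN(price) >= 220.45

Result:
category | MIN(price)
---------+-----------
Garden   | 465.42    
Office   | 272.51    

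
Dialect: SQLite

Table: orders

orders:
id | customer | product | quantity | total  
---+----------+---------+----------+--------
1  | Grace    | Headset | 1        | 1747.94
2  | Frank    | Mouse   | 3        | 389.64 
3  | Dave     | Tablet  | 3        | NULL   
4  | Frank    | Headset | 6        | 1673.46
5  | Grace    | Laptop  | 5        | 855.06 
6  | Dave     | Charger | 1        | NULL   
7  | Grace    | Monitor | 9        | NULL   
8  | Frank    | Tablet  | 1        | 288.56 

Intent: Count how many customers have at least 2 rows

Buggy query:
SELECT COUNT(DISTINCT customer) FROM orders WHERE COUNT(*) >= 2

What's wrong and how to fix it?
Bug: WHERE filters individual rows, not groups, so a group-level COUNT is invalid there

Fix: Group first with HAVING COUNT(*) >= 2, then COUNT the resulting groups

Corrected query:
SELECT COUNT(*) FROM (SELECT customer FROM orders GROUP BY customer HAVING COUNT(*) >= 2)

Result:
COUNT(*)
--------
3       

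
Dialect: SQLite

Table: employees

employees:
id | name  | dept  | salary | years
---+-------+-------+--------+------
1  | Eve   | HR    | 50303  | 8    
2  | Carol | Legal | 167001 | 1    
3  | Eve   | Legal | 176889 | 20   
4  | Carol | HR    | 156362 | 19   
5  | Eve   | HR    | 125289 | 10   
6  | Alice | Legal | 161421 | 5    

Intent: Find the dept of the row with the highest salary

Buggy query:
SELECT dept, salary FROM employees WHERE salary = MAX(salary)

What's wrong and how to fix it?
Bug: WHERE is evaluated per row; an aggregate over the whole table isn't defined there

Fix: Wrap MAX in a scalar subquery so WHERE compares against a single value

Corrected query:
SELECT dept, salary FROM employees WHERE salary = (SELECT MAX(salary) FROM employees)

Result:
dept  | salary
------+-------
Legal | 176889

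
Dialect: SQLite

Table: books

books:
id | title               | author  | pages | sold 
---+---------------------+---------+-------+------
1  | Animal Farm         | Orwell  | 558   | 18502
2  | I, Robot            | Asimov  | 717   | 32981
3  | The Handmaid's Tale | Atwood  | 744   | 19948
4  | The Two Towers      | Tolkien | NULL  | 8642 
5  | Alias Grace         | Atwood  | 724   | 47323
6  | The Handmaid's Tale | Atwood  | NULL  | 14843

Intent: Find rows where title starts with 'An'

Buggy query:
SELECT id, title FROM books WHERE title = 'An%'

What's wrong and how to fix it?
Bug: '=' compares the literal string including the % character; pattern matching needs LIKE

Fix: Use LIKE for wildcard pattern matching

Corrected query:
SELECT id, title FROM books WHERE title LIKE 'An%'

Result:
id | title      
---+------------
1  | Animal Farm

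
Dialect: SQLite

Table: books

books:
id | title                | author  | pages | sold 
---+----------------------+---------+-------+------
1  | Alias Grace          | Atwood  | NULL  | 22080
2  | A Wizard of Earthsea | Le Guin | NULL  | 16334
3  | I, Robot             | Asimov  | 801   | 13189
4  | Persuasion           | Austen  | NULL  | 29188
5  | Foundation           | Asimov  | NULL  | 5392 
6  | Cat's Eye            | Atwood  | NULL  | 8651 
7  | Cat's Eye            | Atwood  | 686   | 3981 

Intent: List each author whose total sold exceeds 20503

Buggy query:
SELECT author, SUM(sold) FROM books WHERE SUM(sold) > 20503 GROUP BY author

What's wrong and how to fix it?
Bug: SUM(sold) is an aggregate, but WHERE filters rows before aggregation

Fix: Move the aggregate condition to a HAVING clause

Corrected query:
SELECT author, SUM(sold) FROM books GROUP BY author HAVING SUM(sold) > 20503

Result:
author | SUM(sold)
-------+----------
Atwood | 34712    
Austen | 29188    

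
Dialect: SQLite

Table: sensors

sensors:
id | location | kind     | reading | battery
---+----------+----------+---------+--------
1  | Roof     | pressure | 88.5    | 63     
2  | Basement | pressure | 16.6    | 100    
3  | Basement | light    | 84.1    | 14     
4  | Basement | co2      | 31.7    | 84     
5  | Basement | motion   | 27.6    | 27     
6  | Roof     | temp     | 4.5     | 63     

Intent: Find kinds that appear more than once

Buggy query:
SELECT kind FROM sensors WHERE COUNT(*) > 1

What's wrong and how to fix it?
Bug: COUNT(*) is an aggregate and cannot be used in WHERE

Fix: Group first, then use HAVING for the count condition

Corrected query:
SELECT kind FROM sensors GROUP BY kind HAVING COUNT(*) > 1

Result:
kind    
--------
pressure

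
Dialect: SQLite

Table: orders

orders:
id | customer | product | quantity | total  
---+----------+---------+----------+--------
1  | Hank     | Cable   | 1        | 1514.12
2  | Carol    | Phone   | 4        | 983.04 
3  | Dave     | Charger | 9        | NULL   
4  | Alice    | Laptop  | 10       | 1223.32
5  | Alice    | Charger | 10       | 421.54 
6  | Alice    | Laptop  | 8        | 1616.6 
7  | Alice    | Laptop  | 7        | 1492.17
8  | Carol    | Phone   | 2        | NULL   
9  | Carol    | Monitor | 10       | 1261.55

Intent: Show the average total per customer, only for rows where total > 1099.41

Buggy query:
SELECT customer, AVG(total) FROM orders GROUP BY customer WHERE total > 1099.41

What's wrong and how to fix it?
Bug: Row-level WHERE must come before GROUP BY in the clause order

Fix: Place WHERE between FROM and GROUP BY

Corrected query:
SELECT customer, AVG(total) FROM orders WHERE total > 1099.41 GROUP BY customer

Result:
customer | AVG(total)
---------+-----------
Alice    | 1444.03   
Carol    | 1261.55   
Hank     | 1514.12   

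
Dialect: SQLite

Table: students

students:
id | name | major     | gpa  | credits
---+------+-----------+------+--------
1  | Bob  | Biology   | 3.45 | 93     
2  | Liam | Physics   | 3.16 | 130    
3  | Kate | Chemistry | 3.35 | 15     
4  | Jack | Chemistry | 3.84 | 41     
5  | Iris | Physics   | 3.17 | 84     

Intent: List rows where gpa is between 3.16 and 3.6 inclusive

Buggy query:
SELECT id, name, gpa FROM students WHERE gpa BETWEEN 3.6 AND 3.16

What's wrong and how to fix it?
Bug: The bounds are reversed; BETWEEN a AND b requires a <= b to match anything

Fix: Write BETWEEN 3.16 AND 3.6

Corrected query:
SELECT id, name, gpa FROM students WHERE gpa BETWEEN 3.16 AND 3.6

Result:
id | name | gpa 
---+------+-----
1  | Bob  | 3.45
2  | Liam | 3.16
3  | Kate | 3.35
5  | Iris | 3.17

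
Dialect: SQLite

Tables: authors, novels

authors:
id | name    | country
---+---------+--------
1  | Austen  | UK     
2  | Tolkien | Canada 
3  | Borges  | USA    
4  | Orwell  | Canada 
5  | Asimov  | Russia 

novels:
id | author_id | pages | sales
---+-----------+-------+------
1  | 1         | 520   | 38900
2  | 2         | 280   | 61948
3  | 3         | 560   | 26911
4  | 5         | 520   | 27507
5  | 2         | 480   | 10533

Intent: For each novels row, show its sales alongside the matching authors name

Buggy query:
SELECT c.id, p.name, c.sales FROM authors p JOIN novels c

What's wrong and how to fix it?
Bug: JOIN with no ON clause produces a cartesian product; every novels row pairs with every authors row

Fix: Add ON c.author_id = p.id to the JOIN

Corrected query:
SELECT c.id, p.name, c.sales FROM authors p JOIN novels c ON c.author_id = p.id

Result:
id | name    | sales
---+---------+------
1  | Austen  | 38900
2  | Tolkien | 61948
3  | Borges  | 26911
4  | Asimov  | 27507
5  | Tolkien | 10533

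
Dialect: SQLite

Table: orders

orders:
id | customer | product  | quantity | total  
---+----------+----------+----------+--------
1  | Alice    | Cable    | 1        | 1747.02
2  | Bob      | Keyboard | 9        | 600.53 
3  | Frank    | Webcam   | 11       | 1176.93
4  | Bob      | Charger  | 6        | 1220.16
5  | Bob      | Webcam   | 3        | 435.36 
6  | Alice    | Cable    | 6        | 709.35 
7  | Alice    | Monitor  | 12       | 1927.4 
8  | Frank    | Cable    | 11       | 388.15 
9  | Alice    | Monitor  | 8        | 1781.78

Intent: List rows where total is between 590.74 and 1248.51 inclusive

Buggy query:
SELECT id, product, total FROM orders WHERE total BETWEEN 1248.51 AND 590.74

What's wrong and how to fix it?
Bug: The bounds are reversed; BETWEEN a AND b requires a <= b to match anything

Fix: Swap the bounds so the smaller value comes first

Corrected query:
SELECT id, product, total FROM orders WHERE total BETWEEN 590.74 AND 1248.51

Result:
id | product  | total  
---+----------+--------
2  | Keyboard | 600.53 
3  | Webcam   | 1176.93
4  | Charger  | 1220.16
6  | Cable    | 709.35 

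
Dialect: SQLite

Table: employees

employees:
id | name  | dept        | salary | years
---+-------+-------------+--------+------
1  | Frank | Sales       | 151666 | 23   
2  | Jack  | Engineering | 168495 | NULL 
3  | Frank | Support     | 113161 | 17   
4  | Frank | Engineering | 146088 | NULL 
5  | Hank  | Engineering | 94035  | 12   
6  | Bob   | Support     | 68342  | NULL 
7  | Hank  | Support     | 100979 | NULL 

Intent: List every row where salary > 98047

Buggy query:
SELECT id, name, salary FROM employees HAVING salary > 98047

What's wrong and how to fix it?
Bug: HAVING filters the output of aggregation, but this query has no GROUP BY and no aggregate functions, so SQLite rejects it (HAVING clause on a non-aggregate query); the condition here is per row

Fix: Use WHERE for row-level filtering

Corrected query:
SELECT id, name, salary FROM employees WHERE salary > 98047

Result:
id | name  | salary
---+-------+-------
1  | Frank | 151666
2  | Jack  | 168495
3  | Frank | 113161
4  | Frank | 146088
7  | Hank  | 100979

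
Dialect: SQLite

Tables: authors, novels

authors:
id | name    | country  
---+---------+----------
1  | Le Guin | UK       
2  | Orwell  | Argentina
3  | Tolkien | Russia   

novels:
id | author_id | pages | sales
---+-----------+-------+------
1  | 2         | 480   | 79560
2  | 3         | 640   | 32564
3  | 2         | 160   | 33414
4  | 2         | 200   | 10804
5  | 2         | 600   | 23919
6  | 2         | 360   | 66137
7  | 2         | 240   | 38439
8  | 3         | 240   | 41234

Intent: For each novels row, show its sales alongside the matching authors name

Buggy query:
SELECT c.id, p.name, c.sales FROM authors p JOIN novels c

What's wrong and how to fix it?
Bug: JOIN with no ON clause produces a cartesian product; every novels row pairs with every authors row

Fix: Add ON c.author_id = p.id to the JOIN

Corrected query:
SELECT c.id, p.name, c.sales FROM authors p JOIN novels c ON c.author_id = p.id

Result:
id | name    | sales
---+---------+------
1  | Orwell  | 79560
2  | Tolkien | 32564
3  | Orwell  | 33414
4  | Orwell  | 10804
5  | Orwell  | 23919
6  | Orwell  | 66137
7  | Orwell  | 38439
8  | Tolkien | 41234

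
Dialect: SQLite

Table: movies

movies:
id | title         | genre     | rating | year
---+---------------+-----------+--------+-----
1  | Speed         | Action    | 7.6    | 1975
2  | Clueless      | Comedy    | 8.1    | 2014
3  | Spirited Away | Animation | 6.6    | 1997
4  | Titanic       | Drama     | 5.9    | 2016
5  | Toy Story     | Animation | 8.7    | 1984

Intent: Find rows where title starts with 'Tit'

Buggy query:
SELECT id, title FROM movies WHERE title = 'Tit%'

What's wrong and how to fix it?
Bug: Wildcards only work with LIKE; '=' treats '%' as a literal character

Fix: Replace '=' with LIKE so 'Tit%' is treated as a pattern

Corrected query:
SELECT id, title FROM movies WHERE title LIKE 'Tit%'

Result:
id | title  
---+--------
4  | Titanic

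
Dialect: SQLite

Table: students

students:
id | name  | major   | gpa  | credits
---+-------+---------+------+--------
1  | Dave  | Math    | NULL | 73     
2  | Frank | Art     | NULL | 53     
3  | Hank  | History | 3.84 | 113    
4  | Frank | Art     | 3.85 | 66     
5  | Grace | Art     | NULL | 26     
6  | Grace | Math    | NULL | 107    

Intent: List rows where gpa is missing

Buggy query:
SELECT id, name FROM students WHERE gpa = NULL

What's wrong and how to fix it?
Bug: Comparing to NULL with '=' never matches; NULL = NULL is unknown, not true

Fix: Use IS NULL to test for NULL

Corrected query:
SELECT id, name FROM students WHERE gpa IS NULL

Result:
id | name 
---+------
1  | Dave 
2  | Frank
5  | Grace
6  | Grace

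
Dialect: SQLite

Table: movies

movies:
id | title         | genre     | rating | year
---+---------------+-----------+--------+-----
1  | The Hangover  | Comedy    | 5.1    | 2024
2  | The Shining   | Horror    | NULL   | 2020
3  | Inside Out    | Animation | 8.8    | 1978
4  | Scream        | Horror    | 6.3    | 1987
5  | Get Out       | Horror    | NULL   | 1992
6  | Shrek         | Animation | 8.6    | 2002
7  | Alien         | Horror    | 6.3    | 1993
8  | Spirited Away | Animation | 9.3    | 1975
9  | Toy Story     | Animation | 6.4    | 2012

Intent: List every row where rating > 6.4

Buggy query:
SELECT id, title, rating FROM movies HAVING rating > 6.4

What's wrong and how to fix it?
Bug: HAVING filters the output of aggregation, but this query has no GROUP BY and no aggregate functions, so SQLite rejects it (HAVING clause on a non-aggregate query); the condition here is per row

Fix: Use WHERE for row-level filtering

Corrected query:
SELECT id, title, rating FROM movies WHERE rating > 6.4

Result:
id | title         | rating
---+---------------+-------
3  | Inside Out    | 8.8   
6  | Shrek         | 8.6   
8  | Spirited Away | 9.3   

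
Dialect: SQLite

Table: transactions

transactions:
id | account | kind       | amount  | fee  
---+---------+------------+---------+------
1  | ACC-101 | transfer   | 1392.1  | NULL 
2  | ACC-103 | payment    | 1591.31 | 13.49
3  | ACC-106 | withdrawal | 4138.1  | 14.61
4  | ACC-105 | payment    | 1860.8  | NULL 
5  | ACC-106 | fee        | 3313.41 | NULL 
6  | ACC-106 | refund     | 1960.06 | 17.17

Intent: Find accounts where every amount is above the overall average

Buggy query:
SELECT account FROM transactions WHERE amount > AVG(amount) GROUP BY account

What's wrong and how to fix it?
Bug: WHERE evaluates per row before aggregation, so AVG() is unavailable

Fix: Use a subquery for AVG and a HAVING MIN(...) filter so the condition holds for every row in the group

Corrected query:
SELECT account FROM transactions GROUP BY account HAVING MIN(amount) > (SELECT AVG(amount) FROM transactions)

Result:
(no rows)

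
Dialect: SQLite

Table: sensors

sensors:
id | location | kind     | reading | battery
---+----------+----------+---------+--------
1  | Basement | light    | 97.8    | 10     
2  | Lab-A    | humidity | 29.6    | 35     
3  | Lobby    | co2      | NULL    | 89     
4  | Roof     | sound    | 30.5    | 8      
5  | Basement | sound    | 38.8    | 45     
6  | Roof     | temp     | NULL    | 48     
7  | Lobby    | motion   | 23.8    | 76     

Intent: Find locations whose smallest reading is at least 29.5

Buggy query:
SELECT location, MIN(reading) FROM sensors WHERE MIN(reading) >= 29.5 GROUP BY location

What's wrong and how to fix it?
Bug: Aggregates like MIN are computed per group after WHERE runs

Fix: Replace WHERE with HAVING after the GROUP BY

Corrected query:
SELECT location, MIN(reading) FROM sensors GROUP BY location HAVING MIN(reading) >= 29.5

Result:
location | MIN(reading)
---------+-------------
Basement | 38.8        
Lab-A    | 29.6        
Roof     | 30.5        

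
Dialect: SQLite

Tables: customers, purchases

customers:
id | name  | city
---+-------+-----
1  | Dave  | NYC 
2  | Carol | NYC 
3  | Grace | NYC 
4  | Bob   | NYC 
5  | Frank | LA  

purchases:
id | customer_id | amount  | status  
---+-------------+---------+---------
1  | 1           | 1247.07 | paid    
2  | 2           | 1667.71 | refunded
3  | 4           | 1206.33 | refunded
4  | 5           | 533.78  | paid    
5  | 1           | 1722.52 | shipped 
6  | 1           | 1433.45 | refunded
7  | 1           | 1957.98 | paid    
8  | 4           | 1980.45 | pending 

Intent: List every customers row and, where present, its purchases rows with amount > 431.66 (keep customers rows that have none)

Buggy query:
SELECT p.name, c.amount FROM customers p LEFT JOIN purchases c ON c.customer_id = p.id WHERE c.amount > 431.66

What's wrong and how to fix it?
Bug: A WHERE condition on the right-hand table after LEFT JOIN drops unmatched parents

Fix: Move the right-table condition into the ON clause so unmatched parents are kept

Corrected query:
SELECT p.name, c.amount FROM customers p LEFT JOIN purchases c ON c.customer_id = p.id AND c.amount > 431.66

Result:
name  | amount 
------+--------
Dave  | 1247.07
Dave  | 1433.45
Dave  | 1722.52
Dave  | 1957.98
Carol | 1667.71
Grace | NULL   
Bob   | 1206.33
Bob   | 1980.45
Frank | 533.78 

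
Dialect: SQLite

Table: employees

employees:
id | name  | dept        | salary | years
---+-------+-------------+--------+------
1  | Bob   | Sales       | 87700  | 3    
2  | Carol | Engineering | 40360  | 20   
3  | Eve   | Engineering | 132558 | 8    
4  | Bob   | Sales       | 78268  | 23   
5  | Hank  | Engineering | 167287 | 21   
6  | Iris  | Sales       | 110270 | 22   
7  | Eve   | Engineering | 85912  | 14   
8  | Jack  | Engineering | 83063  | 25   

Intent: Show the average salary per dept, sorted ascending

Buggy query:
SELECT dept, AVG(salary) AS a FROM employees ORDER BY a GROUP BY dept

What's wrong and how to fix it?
Bug: GROUP BY must precede ORDER BY

Fix: Move ORDER BY to the end, after GROUP BY

Corrected query:
SELECT dept, AVG(salary) AS a FROM employees GROUP BY dept ORDER BY a

Result:
dept        | a           
------------+-------------
Sales       | 92079.333333
Engineering | 101836      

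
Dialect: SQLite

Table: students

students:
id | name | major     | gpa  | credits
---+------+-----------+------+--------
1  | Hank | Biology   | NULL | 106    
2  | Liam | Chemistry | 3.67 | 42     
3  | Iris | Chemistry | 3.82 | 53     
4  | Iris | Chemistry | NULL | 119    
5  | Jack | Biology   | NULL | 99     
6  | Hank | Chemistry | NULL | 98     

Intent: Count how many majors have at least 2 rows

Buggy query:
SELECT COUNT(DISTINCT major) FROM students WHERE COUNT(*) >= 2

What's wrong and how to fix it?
Bug: WHERE filters individual rows, not groups, so a group-level COUNT is invalid there

Fix: Use a subquery that GROUPs and filters with HAVING, then count its rows

Corrected query:
SELECT COUNT(*) FROM (SELECT major FROM students GROUP BY major HAVING COUNT(*) >= 2)

Result:
COUNT(*)
--------
2       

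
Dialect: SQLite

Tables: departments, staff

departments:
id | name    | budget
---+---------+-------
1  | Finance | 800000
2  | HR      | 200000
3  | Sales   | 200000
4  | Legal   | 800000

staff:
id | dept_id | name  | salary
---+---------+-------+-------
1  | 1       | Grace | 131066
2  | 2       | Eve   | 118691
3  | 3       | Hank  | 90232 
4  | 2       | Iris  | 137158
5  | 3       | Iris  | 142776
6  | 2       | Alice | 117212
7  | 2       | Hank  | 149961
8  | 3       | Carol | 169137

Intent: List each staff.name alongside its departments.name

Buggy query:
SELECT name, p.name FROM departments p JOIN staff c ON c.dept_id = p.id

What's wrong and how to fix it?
Bug: Both tables have a 'name' column; the unqualified reference is ambiguous

Fix: Qualify the column with its table alias (c.name)

Corrected query:
SELECT c.name, p.name FROM departments p JOIN staff c ON c.dept_id = p.id

Result:
name  | name   
------+--------
Grace | Finance
Eve   | HR     
Hank  | Sales  
Iris  | HR     
Iris  | Sales  
Alice | HR     
Hank  | HR     
Carol | Sales  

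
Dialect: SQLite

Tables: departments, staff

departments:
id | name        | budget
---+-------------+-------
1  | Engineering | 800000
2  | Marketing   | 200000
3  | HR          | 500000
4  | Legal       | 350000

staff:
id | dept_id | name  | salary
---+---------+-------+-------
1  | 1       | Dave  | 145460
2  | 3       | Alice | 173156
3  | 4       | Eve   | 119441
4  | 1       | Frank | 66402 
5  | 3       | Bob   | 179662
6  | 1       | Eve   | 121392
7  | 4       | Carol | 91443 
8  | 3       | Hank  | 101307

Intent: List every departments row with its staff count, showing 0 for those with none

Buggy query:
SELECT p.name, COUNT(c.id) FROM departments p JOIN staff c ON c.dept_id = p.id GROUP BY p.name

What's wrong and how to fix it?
Bug: An inner join excludes parents with zero children

Fix: Switch to LEFT JOIN to retain unmatched parent rows

Corrected query:
SELECT p.name, COUNT(c.id) FROM departments p LEFT JOIN staff c ON c.dept_id = p.id GROUP BY p.name

Result:
name        | COUNT(c.id)
------------+------------
Engineering | 3          
HR          | 3          
Legal       | 2          
Marketing   | 0          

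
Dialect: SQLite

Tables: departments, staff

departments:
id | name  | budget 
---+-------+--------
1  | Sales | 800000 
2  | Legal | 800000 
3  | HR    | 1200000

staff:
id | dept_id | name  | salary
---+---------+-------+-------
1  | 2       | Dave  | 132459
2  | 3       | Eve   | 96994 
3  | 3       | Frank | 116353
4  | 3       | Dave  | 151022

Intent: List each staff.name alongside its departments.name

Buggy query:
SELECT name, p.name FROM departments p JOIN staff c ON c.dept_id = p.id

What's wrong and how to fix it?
Bug: 'name' exists in both joined tables, so the database can't tell which one is meant

Fix: Prefix ambiguous columns with the table alias

Corrected query:
SELECT c.name, p.name FROM departments p JOIN staff c ON c.dept_id = p.id

Result:
name  | name 
------+------
Dave  | Legal
Eve   | HR   
Frank | HR   
Dave  | HR   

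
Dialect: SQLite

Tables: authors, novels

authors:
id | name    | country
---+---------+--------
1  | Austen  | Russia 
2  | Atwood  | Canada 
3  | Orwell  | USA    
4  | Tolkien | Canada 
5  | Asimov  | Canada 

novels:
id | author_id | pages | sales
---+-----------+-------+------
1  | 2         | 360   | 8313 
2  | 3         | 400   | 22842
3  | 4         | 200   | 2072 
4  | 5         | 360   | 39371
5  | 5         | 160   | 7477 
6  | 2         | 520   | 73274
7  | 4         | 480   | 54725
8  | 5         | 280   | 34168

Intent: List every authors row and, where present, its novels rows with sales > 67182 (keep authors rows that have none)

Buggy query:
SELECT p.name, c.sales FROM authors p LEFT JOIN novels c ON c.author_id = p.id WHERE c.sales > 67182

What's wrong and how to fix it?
Bug: A WHERE condition on the right-hand table after LEFT JOIN drops unmatched parents

Fix: Put 'c.sales > 67182' in the JOIN's ON clause instead of WHERE

Corrected query:
SELECT p.name, c.sales FROM authors p LEFT JOIN novels c ON c.author_id = p.id AND c.sales > 67182

Result:
name    | sales
--------+------
Austen  | NULL 
Atwood  | 73274
Orwell  | NULL 
Tolkien | NULL 
Asimov  | NULL 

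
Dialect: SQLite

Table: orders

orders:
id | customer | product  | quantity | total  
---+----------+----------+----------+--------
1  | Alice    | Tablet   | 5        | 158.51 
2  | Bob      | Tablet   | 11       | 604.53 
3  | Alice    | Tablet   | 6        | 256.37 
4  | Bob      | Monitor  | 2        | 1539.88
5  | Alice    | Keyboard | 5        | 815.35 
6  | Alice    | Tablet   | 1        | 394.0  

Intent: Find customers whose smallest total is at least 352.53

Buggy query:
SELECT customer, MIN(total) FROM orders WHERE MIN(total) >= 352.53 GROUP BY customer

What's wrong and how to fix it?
Bug: Aggregates like MIN are computed per group after WHERE runs

Fix: Replace WHERE with HAVING after the GROUP BY

Corrected query:
SELECT customer, MIN(total) FROM orders GROUP BY customer HAVING MIN(total) >= 352.53

Result:
customer | MIN(total)
---------+-----------
Bob      | 604.53    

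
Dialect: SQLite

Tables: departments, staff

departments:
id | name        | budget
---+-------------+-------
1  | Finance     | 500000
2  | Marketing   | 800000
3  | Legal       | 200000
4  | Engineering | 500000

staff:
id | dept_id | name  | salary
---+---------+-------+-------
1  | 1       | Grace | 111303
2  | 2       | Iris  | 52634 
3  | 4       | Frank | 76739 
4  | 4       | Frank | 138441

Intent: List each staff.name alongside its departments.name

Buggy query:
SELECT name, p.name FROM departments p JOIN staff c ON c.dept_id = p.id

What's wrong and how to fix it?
Bug: 'name' exists in both joined tables, so the database can't tell which one is meant

Fix: Prefix ambiguous columns with the table alias

Corrected query:
SELECT c.name, p.name FROM departments p JOIN staff c ON c.dept_id = p.id

Result:
name  | name       
------+------------
Grace | Finance    
Iris  | Marketing  
Frank | Engineering
Frank | Engineering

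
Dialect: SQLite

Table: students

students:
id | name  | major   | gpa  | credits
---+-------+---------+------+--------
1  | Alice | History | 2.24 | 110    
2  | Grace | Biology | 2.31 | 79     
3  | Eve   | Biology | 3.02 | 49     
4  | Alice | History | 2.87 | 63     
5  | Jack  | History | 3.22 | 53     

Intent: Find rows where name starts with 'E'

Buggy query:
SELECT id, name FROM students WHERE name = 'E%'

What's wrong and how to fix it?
Bug: Wildcards only work with LIKE; '=' treats '%' as a literal character

Fix: Use LIKE for wildcard pattern matching

Corrected query:
SELECT id, name FROM students WHERE name LIKE 'E%'

Result:
id | name
---+-----
3  | Eve 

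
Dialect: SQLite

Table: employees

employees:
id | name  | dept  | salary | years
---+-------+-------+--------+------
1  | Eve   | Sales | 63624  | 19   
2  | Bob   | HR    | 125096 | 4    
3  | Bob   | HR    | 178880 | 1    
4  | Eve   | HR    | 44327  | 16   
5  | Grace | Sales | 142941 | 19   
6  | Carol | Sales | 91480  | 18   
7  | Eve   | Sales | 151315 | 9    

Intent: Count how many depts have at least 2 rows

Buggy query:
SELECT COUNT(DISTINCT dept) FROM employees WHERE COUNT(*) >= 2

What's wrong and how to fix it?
Bug: COUNT(*) cannot appear in WHERE; the per-group count doesn't exist yet

Fix: Group first with HAVING COUNT(*) >= 2, then COUNT the resulting groups

Corrected query:
SELECT COUNT(*) FROM (SELECT dept FROM employees GROUP BY dept HAVING COUNT(*) >= 2)

Result:
COUNT(*)
--------
2       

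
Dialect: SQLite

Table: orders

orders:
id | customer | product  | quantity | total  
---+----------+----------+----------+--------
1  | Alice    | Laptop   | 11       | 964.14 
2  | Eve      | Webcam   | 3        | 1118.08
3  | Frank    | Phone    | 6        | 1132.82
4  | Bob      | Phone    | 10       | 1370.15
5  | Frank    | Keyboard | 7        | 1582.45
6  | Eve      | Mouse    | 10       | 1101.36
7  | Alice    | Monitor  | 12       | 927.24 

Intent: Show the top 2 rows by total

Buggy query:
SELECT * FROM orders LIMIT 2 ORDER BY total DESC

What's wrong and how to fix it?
Bug: ORDER BY cannot follow LIMIT; LIMIT is the final clause

Fix: Sort with ORDER BY, then apply LIMIT

Corrected query:
SELECT * FROM orders ORDER BY total DESC LIMIT 2

Result:
id | customer | product  | quantity | total  
---+----------+----------+----------+--------
5  | Frank    | Keyboard | 7        | 1582.45
4  | Bob      | Phone    | 10       | 1370.15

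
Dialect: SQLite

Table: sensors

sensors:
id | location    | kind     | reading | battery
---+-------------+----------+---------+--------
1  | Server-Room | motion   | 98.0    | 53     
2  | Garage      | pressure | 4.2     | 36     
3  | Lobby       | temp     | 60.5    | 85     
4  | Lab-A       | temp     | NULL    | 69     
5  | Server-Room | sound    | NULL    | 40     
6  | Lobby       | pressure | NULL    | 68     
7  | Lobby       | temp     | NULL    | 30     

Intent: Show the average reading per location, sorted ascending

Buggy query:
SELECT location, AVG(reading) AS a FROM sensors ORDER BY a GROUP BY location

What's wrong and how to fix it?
Bug: ORDER BY appears before GROUP BY; SQL clause order requires GROUP BY first

Fix: Reorder: SELECT … FROM … GROUP BY … ORDER BY …

Corrected query:
SELECT location, AVG(reading) AS a FROM sensors GROUP BY location ORDER BY a

Result:
location    | a   
------------+-----
Lab-A       | NULL
Garage      | 4.2 
Lobby       | 60.5
Server-Room | 98  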